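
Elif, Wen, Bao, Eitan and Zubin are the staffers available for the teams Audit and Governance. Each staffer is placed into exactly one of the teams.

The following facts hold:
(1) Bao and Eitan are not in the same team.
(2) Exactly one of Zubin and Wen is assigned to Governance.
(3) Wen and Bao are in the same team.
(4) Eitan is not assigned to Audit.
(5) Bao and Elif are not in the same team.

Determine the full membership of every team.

From (4): Eitan ∉ Audit.
Only one team left: Eitan ∈ Governance.
(1): Bao ∉ Governance.
(3): Wen matches Bao: Wen ∉ Governance.
Only one team left: Wen ∈ Audit.
Only one team left: Bao ∈ Audit.
(2) (exactly one): Zubin ∈ Governance.
(5): Elif ∉ Audit.
Only one team left: Elif ∈ Governance.

Audit = {Bao, Wen}; Governance = {Eitan, Elif, Zubin}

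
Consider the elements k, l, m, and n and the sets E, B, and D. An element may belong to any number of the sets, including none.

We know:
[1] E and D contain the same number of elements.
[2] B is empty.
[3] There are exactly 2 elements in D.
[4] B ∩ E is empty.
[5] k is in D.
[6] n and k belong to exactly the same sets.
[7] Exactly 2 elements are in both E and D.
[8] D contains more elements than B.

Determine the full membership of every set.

E = {k, n}; B = {}; D = {k, n}

From (5): k ∈ D.
(2): B already has 0, so the rest are out.
(6): n matches k: n ∈ D.
(3): D already has 2, so the rest are out.
Suppose k ∉ E: no assignment then satisfies all the clues, so k ∈ E.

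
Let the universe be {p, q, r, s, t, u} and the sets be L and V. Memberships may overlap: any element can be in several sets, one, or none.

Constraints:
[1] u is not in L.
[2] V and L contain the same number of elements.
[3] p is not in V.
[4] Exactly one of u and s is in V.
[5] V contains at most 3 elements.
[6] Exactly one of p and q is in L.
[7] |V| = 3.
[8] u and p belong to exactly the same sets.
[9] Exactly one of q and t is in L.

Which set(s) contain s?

From (1): u ∉ L.
From (3): p ∉ V.
(8): p matches u: p ∉ L.
(8): u matches p: u ∉ V.
(4) (exactly one): s ∈ V.
(6) (exactly one): q ∈ L.
(9) (exactly one): t ∉ L.
Suppose s ∉ L: no assignment then satisfies all the clues, so s ∈ L.

s: L, V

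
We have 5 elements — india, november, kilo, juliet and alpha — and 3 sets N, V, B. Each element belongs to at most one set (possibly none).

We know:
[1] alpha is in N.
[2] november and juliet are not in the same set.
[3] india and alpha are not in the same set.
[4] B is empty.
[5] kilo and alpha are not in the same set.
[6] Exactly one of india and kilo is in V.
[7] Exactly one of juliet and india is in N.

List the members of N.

N = {alpha, juliet}

From (1): alpha ∈ N.
(3): india ∉ N.
(4): B already has 0, so the rest are out.
(5): kilo ∉ N.
(7) (exactly one): juliet ∈ N.
(2): november ∉ N.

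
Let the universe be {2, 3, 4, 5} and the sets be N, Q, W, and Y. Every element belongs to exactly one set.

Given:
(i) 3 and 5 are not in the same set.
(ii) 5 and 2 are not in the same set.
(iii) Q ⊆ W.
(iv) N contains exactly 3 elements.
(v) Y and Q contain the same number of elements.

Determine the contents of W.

W = {5}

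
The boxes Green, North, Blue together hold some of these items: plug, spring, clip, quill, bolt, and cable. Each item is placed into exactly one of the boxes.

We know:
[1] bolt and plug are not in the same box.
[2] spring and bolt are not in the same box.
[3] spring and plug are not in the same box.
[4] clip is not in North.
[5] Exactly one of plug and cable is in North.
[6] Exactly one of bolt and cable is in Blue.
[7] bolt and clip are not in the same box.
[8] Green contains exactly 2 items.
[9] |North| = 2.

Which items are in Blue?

Blue = {bolt, quill}

From (4): clip ∉ North.
Suppose plug ∈ Blue: no assignment then satisfies all the clues, so plug ∉ Blue.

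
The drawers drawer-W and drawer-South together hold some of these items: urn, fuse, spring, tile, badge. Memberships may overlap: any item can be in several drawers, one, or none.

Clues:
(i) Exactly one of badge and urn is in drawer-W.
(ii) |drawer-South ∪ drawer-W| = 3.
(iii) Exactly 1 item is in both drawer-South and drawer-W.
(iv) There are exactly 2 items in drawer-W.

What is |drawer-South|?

2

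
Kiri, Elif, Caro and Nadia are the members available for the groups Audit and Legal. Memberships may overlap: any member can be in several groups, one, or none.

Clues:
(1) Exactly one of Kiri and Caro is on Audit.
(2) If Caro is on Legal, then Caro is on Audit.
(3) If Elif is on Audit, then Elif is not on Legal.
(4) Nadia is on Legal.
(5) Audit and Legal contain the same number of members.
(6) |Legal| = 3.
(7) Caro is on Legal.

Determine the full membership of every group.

Audit = {Caro, Elif, Nadia}; Legal = {Caro, Kiri, Nadia}

From (4): Nadia ∈ Legal.
From (7): Caro ∈ Legal.
(2): Caro ∈ Audit.
(1) (exactly one): Kiri ∉ Audit.
Suppose Kiri ∉ Legal: no assignment then satisfies all the clues, so Kiri ∈ Legal.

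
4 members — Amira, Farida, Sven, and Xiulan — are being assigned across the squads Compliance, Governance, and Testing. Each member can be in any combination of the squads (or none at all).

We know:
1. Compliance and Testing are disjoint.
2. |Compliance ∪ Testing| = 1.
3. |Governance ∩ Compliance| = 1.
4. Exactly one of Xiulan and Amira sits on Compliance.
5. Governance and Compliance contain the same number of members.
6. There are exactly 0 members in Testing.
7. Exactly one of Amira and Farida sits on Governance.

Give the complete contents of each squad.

Compliance = {Amira}; Governance = {Amira}; Testing = {}

(6): Testing already has 0, so the rest are out.
Suppose Amira ∉ Compliance: no assignment then satisfies all the clues, so Amira ∈ Compliance.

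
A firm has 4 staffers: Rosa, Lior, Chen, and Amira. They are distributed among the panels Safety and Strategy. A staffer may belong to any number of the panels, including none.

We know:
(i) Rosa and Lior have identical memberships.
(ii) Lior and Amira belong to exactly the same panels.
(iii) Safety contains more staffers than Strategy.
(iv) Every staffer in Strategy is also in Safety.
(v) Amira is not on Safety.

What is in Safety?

Safety = {Chen}

From (v): Amira ∉ Safety.
(ii): Lior matches Amira: Lior ∉ Safety.
(iv) contrapositive: Lior ∉ Strategy.
(iv) contrapositive: Amira ∉ Strategy.
(i): Rosa matches Lior: Rosa ∉ Safety.
(i): Rosa matches Lior: Rosa ∉ Strategy.
Suppose Chen ∉ Safety: no assignment then satisfies all the clues, so Chen ∈ Safety.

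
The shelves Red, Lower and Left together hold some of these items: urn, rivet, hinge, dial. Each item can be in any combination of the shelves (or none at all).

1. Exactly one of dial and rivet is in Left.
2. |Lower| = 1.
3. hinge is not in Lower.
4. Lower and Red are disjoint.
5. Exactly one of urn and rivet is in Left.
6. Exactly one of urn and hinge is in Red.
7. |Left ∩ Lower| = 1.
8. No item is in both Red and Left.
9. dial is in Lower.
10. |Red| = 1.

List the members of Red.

Red = {hinge}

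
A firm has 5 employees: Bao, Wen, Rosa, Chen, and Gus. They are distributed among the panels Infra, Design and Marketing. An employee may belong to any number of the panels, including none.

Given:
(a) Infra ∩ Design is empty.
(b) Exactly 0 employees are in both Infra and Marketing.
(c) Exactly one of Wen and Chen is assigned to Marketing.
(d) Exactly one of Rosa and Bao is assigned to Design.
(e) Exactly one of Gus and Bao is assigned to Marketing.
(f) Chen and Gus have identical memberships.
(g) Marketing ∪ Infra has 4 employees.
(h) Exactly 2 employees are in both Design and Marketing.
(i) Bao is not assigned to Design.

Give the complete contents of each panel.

Infra = {Bao, Wen}; Design = {Chen, Gus, Rosa}; Marketing = {Chen, Gus}

From (i): Bao ∉ Design.
(d) (exactly one): Rosa ∈ Design.
(a) (disjoint): Rosa ∉ Infra.
Suppose Bao ∉ Infra: no assignment then satisfies all the clues, so Bao ∈ Infra.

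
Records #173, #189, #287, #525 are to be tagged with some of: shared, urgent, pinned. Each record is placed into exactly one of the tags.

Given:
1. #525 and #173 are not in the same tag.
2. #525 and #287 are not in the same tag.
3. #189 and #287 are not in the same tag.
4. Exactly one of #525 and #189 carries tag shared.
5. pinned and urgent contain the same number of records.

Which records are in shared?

shared = {#173, #189}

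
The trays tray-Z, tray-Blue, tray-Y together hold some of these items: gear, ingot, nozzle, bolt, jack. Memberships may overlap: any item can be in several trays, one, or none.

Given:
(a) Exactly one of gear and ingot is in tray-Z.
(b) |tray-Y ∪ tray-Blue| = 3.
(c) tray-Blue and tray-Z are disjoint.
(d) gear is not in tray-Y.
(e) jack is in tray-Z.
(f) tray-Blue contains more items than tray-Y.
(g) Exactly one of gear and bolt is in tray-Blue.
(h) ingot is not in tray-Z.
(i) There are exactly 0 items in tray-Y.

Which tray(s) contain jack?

From (d): gear ∉ tray-Y.
From (e): jack ∈ tray-Z.
From (h): ingot ∉ tray-Z.
(a) (exactly one): gear ∈ tray-Z.
(c) (disjoint): gear ∉ tray-Blue.
(c) (disjoint): jack ∉ tray-Blue.
(g) (exactly one): bolt ∈ tray-Blue.
(i): tray-Y already has 0, so the rest are out.
(c) (disjoint): bolt ∉ tray-Z.

jack: tray-Z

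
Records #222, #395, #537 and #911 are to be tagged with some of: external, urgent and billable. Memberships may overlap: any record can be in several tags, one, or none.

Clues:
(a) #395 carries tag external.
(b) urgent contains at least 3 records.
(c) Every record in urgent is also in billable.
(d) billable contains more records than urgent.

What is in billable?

From (a): #395 ∈ external.
Suppose #222 ∉ billable: no assignment then satisfies all the clues, so #222 ∈ billable.

billable = {#222, #395, #537, #911}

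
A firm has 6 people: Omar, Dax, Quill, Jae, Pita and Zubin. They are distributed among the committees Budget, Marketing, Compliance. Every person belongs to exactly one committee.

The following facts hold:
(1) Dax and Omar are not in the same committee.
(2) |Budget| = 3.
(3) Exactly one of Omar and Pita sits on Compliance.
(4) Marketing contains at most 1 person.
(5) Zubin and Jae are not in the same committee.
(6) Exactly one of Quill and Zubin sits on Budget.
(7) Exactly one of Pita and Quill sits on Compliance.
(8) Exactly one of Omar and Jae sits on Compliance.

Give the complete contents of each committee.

Budget = {Dax, Pita, Zubin}; Marketing = {Jae}; Compliance = {Omar, Quill}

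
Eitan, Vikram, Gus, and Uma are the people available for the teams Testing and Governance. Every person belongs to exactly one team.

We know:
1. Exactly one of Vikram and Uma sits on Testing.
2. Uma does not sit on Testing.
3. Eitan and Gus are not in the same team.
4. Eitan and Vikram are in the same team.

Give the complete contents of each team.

Testing = {Eitan, Vikram}; Governance = {Gus, Uma}

From (2): Uma ∉ Testing.
(1) (exactly one): Vikram ∈ Testing.
(4): Eitan matches Vikram: Eitan ∈ Testing.
Only one team left: Uma ∈ Governance.
(3): Gus ∉ Testing.
Only one team left: Gus ∈ Governance.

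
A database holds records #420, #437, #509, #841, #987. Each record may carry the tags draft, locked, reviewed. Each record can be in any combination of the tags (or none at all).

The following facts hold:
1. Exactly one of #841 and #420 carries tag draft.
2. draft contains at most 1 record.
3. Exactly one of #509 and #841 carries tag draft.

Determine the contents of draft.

draft = {#841}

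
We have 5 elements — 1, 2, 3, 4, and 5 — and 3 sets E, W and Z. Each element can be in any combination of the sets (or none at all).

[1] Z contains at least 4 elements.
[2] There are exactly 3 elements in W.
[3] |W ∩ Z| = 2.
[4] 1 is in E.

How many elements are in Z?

4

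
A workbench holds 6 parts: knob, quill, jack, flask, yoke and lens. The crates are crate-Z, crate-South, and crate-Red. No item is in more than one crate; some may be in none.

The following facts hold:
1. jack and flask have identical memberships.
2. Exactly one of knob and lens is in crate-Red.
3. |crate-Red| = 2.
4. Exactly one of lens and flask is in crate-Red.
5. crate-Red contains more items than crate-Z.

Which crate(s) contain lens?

lens: crate-Red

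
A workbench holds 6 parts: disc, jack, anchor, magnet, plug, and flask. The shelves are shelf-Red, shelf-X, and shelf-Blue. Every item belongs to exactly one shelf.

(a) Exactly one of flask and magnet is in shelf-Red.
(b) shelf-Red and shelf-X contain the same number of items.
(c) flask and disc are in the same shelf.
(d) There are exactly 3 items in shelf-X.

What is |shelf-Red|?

3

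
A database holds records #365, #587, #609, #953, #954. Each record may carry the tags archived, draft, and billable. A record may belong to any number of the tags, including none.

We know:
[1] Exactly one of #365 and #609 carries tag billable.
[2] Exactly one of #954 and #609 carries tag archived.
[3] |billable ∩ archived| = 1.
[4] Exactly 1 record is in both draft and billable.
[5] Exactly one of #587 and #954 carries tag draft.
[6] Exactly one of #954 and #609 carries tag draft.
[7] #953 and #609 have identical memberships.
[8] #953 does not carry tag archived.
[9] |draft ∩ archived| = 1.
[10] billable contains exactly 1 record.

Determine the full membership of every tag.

archived = {#365, #954}; draft = {#365, #587, #609, #953}; billable = {#365}

From (8): #953 ∉ archived.
(7): #609 matches #953: #609 ∉ archived.
(2) (exactly one): #954 ∈ archived.
Suppose #365 ∉ archived: no assignment then satisfies all the clues, so #365 ∈ archived.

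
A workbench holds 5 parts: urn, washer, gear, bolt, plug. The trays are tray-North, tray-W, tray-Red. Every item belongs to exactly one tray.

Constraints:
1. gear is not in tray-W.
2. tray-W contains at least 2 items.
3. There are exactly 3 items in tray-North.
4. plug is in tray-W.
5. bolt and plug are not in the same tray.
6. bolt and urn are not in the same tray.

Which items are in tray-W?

tray-W = {plug, urn}

From (1): gear ∉ tray-W.
From (4): plug ∈ tray-W.
(5): bolt ∉ tray-W.
Suppose urn ∉ tray-W: no assignment then satisfies all the clues, so urn ∈ tray-W.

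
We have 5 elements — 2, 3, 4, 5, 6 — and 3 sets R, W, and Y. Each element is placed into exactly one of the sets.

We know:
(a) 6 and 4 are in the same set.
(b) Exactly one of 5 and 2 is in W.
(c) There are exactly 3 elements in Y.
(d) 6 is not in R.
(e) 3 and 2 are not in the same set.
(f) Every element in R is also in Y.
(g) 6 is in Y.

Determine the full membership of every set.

R = {}; W = {3, 5}; Y = {2, 4, 6}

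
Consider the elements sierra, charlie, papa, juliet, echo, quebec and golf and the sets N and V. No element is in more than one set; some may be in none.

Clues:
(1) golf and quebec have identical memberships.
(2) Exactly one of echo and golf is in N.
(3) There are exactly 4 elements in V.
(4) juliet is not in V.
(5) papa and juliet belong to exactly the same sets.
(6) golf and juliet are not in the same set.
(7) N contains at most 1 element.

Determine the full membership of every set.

N = {echo}; V = {charlie, golf, quebec, sierra}

From (4): juliet ∉ V.
(5): papa matches juliet: papa ∉ V.
Suppose sierra ∈ N: no assignment then satisfies all the clues, so sierra ∉ N.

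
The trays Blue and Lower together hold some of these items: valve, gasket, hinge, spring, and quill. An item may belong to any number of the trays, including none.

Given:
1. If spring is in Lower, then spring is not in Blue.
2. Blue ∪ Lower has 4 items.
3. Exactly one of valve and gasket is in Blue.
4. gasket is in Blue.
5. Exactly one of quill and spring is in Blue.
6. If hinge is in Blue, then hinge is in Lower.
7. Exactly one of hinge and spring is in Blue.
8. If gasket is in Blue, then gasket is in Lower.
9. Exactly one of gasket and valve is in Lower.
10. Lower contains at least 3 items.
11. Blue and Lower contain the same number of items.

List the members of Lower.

Lower = {gasket, hinge, spring}

From (4): gasket ∈ Blue.
(3) (exactly one): valve ∉ Blue.
(8): gasket ∈ Lower.
(9) (exactly one): valve ∉ Lower.
Suppose hinge ∉ Lower: no assignment then satisfies all the clues, so hinge ∈ Lower.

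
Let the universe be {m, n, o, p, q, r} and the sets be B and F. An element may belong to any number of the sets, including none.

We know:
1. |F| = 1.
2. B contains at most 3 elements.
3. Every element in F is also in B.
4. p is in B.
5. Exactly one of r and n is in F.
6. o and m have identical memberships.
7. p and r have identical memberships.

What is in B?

B = {n, p, r}

From (4): p ∈ B.
(7): r matches p: r ∈ B.
Suppose m ∈ B: no assignment then satisfies all the clues, so m ∉ B.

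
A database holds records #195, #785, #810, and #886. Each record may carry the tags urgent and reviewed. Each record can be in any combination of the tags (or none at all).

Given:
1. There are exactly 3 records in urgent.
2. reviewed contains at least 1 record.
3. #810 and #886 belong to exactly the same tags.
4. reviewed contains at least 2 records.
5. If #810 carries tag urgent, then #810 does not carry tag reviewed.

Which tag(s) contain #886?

#886: urgent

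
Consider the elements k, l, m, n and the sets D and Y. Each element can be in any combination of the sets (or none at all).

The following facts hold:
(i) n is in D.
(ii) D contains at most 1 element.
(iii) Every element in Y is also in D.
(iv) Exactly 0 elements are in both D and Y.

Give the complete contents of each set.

D = {n}; Y = {}

From (i): n ∈ D.
(ii): D already has 1, so the rest are out.
(iii) contrapositive: k ∉ Y.
(iii) contrapositive: l ∉ Y.
(iii) contrapositive: m ∉ Y.
Suppose n ∈ Y: no assignment then satisfies all the clues, so n ∉ Y.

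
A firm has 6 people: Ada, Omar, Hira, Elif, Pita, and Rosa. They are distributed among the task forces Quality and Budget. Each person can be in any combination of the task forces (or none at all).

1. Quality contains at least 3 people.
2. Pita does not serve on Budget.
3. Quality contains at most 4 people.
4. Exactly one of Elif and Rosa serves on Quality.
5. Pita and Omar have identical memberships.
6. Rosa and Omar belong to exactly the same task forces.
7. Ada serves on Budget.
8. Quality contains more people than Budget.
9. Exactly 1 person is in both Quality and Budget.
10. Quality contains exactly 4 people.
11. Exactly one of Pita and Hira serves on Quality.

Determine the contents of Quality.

Quality = {Ada, Omar, Pita, Rosa}

From (2): Pita ∉ Budget.
From (7): Ada ∈ Budget.
(5): Omar matches Pita: Omar ∉ Budget.
(6): Rosa matches Omar: Rosa ∉ Budget.
Suppose Ada ∉ Quality: no assignment then satisfies all the clues, so Ada ∈ Quality.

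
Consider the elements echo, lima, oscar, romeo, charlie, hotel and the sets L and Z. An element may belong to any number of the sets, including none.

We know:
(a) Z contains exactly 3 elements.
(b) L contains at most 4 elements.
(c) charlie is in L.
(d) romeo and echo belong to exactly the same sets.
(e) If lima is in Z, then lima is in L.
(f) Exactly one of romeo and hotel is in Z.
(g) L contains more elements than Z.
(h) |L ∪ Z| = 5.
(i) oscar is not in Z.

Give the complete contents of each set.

L = {charlie, echo, lima, romeo}; Z = {charlie, hotel, lima}

From (c): charlie ∈ L.
From (i): oscar ∉ Z.
Suppose echo ∉ L: no assignment then satisfies all the clues, so echo ∈ L.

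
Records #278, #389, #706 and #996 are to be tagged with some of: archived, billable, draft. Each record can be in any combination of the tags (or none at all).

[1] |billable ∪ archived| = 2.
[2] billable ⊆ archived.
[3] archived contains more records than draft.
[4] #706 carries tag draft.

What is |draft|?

1

From (4): #706 ∈ draft.
Suppose #278 ∈ draft: no assignment then satisfies all the clues, so #278 ∉ draft.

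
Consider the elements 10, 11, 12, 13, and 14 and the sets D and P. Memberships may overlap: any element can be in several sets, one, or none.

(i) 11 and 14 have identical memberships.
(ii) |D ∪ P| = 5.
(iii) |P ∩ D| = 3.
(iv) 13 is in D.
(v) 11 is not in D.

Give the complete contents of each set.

D = {10, 12, 13}; P = {10, 11, 12, 13, 14}

From (iv): 13 ∈ D.
From (v): 11 ∉ D.
(i): 14 matches 11: 14 ∉ D.
Suppose 10 ∉ D: no assignment then satisfies all the clues, so 10 ∈ D.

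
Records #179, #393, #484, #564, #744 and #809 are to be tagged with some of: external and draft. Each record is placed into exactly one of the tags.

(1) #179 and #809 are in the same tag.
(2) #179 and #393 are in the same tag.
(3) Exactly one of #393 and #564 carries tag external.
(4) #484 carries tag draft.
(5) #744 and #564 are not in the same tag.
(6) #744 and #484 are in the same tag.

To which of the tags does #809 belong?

#809: draft

From (4): #484 ∈ draft.
(6): #744 matches #484: #744 ∉ external.
(6): #744 matches #484: #744 ∈ draft.
(5): #564 ∉ draft.
Only one tag left: #564 ∈ external.
(3) (exactly one): #393 ∉ external.
Only one tag left: #393 ∈ draft.
(2): #179 matches #393: #179 ∉ external.
(2): #179 matches #393: #179 ∈ draft.
(1): #809 matches #179: #809 ∉ external.
(1): #809 matches #179: #809 ∈ draft.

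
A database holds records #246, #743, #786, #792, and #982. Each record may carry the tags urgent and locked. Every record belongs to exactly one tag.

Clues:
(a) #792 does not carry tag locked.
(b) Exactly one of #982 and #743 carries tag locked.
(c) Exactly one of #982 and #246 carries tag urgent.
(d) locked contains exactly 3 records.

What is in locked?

locked = {#246, #743, #786}

From (a): #792 ∉ locked.
Only one tag left: #792 ∈ urgent.
Suppose #246 ∉ locked: no assignment then satisfies all the clues, so #246 ∈ locked.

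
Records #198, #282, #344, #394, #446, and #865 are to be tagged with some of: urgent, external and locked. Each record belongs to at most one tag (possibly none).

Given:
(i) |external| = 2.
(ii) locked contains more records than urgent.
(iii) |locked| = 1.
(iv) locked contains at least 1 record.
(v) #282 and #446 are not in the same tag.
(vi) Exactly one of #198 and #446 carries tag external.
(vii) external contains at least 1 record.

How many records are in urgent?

0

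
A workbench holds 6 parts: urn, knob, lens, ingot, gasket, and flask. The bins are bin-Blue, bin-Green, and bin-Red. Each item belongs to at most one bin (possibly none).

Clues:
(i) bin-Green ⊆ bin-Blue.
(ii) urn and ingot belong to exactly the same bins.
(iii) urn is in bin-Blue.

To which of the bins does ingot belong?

From (iii): urn ∈ bin-Blue.
(ii): ingot matches urn: ingot ∈ bin-Blue.

ingot: bin-Blue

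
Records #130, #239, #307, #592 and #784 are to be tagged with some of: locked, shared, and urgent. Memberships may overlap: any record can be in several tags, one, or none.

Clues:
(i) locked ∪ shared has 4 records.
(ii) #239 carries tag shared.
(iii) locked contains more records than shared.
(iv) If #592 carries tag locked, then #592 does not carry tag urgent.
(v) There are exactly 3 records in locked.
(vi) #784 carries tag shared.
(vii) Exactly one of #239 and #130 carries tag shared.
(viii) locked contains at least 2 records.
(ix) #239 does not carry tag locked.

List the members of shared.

shared = {#239, #784}

From (ii): #239 ∈ shared.
From (vi): #784 ∈ shared.
From (ix): #239 ∉ locked.
(vii) (exactly one): #130 ∉ shared.
Suppose #307 ∈ shared: no assignment then satisfies all the clues, so #307 ∉ shared.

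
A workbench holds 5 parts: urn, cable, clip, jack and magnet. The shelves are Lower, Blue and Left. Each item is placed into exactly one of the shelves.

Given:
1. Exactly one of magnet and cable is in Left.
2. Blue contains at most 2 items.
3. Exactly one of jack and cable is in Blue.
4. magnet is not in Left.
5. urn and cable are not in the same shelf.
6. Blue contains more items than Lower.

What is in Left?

Left = {cable, clip}

From (4): magnet ∉ Left.
(1) (exactly one): cable ∈ Left.
(3) (exactly one): jack ∈ Blue.
(5): urn ∉ Left.
Suppose clip ∉ Left: no assignment then satisfies all the clues, so clip ∈ Left.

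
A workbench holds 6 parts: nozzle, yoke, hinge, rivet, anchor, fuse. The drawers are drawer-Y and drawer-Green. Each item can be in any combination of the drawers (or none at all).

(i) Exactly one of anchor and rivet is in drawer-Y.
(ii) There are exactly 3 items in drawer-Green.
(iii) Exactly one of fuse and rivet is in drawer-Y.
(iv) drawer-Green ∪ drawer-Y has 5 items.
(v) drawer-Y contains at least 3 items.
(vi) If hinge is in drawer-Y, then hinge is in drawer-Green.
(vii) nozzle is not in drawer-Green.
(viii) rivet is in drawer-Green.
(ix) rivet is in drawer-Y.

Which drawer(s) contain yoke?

yoke: drawer-Y

From (vii): nozzle ∉ drawer-Green.
From (viii): rivet ∈ drawer-Green.
From (ix): rivet ∈ drawer-Y.
(i) (exactly one): anchor ∉ drawer-Y.
(iii) (exactly one): fuse ∉ drawer-Y.
Suppose yoke ∉ drawer-Y: no assignment then satisfies all the clues, so yoke ∈ drawer-Y.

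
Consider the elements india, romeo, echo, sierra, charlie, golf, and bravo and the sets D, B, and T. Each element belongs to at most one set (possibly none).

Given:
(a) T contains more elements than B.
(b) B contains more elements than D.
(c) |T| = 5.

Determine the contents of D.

D = {}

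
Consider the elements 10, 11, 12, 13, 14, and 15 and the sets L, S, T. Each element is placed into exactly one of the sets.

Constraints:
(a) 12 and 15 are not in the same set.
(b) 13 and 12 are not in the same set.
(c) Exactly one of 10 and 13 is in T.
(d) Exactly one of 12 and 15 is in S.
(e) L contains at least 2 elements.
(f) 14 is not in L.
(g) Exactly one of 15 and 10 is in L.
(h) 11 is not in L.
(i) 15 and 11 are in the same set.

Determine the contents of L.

From (f): 14 ∉ L.
From (h): 11 ∉ L.
(i): 15 matches 11: 15 ∉ L.
(g) (exactly one): 10 ∈ L.
(c) (exactly one): 13 ∈ T.
(e): only 2 candidates remain for L, so all are in.
(d) (exactly one): 15 ∈ S.
(i): 11 matches 15: 11 ∈ S.

L = {10, 12}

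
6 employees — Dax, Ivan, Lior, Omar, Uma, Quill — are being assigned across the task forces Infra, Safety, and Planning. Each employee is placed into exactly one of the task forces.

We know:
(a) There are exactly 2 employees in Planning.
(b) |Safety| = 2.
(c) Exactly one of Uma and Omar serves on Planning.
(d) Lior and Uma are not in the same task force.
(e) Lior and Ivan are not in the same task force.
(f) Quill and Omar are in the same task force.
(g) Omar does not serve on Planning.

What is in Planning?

Planning = {Ivan, Uma}

From (g): Omar ∉ Planning.
(c) (exactly one): Uma ∈ Planning.
(d): Lior ∉ Planning.
(f): Quill matches Omar: Quill ∉ Planning.
Suppose Dax ∈ Planning: no assignment then satisfies all the clues, so Dax ∉ Planning.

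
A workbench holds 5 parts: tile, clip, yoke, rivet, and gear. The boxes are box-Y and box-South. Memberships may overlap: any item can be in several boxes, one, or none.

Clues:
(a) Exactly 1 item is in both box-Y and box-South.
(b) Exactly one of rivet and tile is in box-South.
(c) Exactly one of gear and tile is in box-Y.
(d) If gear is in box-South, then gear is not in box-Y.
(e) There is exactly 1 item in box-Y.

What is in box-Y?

box-Y = {tile}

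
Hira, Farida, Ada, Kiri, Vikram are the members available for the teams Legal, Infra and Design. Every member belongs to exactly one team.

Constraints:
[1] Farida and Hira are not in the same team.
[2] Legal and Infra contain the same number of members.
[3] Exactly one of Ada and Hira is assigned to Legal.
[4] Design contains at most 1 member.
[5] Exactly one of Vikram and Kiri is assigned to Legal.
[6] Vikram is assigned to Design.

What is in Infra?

From (6): Vikram ∈ Design.
(4): Design already has 1, so the rest are out.
(5) (exactly one): Kiri ∈ Legal.
Suppose Hira ∈ Infra: no assignment then satisfies all the clues, so Hira ∉ Infra.

Infra = {Ada, Farida}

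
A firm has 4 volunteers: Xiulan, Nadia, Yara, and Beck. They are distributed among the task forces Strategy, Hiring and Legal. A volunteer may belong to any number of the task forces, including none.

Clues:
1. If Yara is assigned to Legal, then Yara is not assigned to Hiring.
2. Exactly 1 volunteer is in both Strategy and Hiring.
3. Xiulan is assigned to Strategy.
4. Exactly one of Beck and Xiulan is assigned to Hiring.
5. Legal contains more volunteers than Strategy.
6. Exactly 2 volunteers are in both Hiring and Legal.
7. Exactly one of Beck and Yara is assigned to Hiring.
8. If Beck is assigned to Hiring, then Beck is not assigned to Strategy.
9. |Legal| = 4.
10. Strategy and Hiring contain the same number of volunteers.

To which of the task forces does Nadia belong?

Nadia: Hiring, Legal, Strategy

From (3): Xiulan ∈ Strategy.
(9): only 4 candidates remain for Legal, so all are in.
(1): Yara ∉ Hiring.
(7) (exactly one): Beck ∈ Hiring.
(8): Beck ∉ Strategy.
(4) (exactly one): Xiulan ∉ Hiring.
Suppose Nadia ∉ Strategy: no assignment then satisfies all the clues, so Nadia ∈ Strategy.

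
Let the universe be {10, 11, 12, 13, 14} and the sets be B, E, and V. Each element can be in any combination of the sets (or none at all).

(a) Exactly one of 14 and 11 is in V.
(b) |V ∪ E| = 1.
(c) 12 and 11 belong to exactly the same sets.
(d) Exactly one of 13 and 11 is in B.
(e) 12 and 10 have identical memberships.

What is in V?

V = {14}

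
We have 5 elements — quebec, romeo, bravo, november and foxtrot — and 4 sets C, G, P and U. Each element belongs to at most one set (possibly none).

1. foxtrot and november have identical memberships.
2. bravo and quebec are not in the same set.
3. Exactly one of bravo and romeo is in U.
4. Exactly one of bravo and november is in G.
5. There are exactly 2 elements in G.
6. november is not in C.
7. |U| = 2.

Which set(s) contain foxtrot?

foxtrot: G

From (6): november ∉ C.
(1): foxtrot matches november: foxtrot ∉ C.
Suppose foxtrot ∉ G: no assignment then satisfies all the clues, so foxtrot ∈ G.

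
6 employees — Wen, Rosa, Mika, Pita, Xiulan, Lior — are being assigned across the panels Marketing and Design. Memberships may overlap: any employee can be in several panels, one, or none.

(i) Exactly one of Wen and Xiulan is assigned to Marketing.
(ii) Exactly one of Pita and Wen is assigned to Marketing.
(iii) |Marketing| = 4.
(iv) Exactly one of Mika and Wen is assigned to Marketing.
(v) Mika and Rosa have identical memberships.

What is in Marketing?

Marketing = {Mika, Pita, Rosa, Xiulan}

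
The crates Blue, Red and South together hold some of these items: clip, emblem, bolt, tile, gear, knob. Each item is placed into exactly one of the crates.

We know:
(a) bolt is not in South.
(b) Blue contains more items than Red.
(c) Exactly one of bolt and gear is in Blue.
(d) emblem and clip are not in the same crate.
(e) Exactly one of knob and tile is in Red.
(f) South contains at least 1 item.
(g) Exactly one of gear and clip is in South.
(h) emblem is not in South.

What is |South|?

1

From (a): bolt ∉ South.
From (h): emblem ∉ South.
Suppose tile ∈ South: no assignment then satisfies all the clues, so tile ∉ South.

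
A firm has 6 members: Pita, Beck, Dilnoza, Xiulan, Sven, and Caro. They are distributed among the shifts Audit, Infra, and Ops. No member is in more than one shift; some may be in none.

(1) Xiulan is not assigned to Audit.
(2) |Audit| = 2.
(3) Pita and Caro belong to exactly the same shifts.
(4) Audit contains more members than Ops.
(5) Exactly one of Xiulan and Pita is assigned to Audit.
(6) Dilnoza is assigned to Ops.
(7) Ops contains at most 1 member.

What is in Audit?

From (1): Xiulan ∉ Audit.
From (6): Dilnoza ∈ Ops.
(5) (exactly one): Pita ∈ Audit.
(7): Ops already has 1, so the rest are out.
(3): Caro matches Pita: Caro ∈ Audit.
(2): Audit already has 2, so the rest are out.

Audit = {Caro, Pita}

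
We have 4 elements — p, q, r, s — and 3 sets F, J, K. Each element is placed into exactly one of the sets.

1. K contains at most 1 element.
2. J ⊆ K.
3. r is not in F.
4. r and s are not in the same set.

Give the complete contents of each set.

F = {p, q, s}; J = {}; K = {r}

From (3): r ∉ F.
Suppose p ∉ F: no assignment then satisfies all the clues, so p ∈ F.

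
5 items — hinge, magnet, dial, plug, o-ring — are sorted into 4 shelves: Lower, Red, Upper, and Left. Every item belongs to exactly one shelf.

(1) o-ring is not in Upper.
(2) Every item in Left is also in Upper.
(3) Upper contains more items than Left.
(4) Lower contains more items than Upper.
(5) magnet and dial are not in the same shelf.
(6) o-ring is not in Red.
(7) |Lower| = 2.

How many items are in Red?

2

From (1): o-ring ∉ Upper.
From (6): o-ring ∉ Red.
(2) contrapositive: o-ring ∉ Left.
Only one shelf left: o-ring ∈ Lower.
Suppose hinge ∈ Left: no assignment then satisfies all the clues, so hinge ∉ Left.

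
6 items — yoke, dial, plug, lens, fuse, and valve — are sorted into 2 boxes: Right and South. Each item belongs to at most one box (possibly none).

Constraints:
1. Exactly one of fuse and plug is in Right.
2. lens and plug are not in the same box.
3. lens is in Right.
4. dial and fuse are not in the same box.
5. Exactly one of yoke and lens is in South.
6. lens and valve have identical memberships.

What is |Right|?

3

From (3): lens ∈ Right.
(2): plug ∉ Right.
(5) (exactly one): yoke ∈ South.
(6): valve matches lens: valve ∈ Right.
(1) (exactly one): fuse ∈ Right.
(4): dial ∉ Right.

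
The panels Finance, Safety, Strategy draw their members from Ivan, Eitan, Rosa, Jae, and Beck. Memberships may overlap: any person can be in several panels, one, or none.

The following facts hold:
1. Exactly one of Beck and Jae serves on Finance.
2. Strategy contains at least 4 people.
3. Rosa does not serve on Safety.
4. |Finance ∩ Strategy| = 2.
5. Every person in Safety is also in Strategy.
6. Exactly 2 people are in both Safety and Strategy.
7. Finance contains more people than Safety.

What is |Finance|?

3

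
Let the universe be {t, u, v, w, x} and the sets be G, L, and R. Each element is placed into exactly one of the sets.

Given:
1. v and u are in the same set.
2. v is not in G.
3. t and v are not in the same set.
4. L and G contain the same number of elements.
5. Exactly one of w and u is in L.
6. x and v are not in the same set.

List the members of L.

L = {u, v}

From (2): v ∉ G.
(1): u matches v: u ∉ G.
Suppose t ∈ L: no assignment then satisfies all the clues, so t ∉ L.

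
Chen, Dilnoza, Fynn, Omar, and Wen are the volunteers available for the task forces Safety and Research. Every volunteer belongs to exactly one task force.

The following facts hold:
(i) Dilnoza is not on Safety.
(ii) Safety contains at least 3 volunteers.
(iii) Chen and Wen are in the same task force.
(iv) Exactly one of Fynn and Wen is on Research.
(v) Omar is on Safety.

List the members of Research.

Research = {Dilnoza, Fynn}

From (i): Dilnoza ∉ Safety.
From (v): Omar ∈ Safety.
Only one task force left: Dilnoza ∈ Research.
Suppose Chen ∈ Research: no assignment then satisfies all the clues, so Chen ∉ Research.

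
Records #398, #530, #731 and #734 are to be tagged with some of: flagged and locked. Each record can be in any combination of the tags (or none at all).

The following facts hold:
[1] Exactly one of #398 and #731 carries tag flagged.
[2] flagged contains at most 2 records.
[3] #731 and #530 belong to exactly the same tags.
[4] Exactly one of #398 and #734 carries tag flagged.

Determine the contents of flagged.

flagged = {#398}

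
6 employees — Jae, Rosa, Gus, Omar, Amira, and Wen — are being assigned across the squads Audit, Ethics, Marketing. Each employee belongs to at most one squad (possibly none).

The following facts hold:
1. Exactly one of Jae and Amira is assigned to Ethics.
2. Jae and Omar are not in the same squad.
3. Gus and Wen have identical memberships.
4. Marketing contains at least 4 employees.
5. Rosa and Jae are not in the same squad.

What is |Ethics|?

1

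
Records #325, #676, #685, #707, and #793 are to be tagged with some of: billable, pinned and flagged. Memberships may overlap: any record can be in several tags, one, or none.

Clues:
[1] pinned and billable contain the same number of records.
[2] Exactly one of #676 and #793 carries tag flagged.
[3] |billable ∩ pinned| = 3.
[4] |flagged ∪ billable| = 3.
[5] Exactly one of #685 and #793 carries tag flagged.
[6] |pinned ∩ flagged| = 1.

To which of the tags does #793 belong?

#793: billable, flagged, pinned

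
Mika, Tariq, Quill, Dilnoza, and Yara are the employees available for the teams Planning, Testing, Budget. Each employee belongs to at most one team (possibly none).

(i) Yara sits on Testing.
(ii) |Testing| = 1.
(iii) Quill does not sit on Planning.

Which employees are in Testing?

From (i): Yara ∈ Testing.
From (iii): Quill ∉ Planning.
(ii): Testing already has 1, so the rest are out.

Testing = {Yara}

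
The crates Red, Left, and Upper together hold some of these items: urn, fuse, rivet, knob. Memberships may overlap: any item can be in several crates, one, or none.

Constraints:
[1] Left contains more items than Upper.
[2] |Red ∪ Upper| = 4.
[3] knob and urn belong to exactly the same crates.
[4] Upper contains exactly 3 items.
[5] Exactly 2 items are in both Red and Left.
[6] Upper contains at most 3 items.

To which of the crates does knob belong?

knob: Left, Upper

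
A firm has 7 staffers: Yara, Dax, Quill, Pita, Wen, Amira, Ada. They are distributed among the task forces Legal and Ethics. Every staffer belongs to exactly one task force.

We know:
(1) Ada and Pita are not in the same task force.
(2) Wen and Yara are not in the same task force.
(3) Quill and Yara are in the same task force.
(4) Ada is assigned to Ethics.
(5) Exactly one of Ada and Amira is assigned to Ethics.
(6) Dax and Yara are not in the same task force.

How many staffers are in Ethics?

3

From (4): Ada ∈ Ethics.
(1): Pita ∉ Ethics.
(5) (exactly one): Amira ∉ Ethics.
Only one task force left: Pita ∈ Legal.
Only one task force left: Amira ∈ Legal.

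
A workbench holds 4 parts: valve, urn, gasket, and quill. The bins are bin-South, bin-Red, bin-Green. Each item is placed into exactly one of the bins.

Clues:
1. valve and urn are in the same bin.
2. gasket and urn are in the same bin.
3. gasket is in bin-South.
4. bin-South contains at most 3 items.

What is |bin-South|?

3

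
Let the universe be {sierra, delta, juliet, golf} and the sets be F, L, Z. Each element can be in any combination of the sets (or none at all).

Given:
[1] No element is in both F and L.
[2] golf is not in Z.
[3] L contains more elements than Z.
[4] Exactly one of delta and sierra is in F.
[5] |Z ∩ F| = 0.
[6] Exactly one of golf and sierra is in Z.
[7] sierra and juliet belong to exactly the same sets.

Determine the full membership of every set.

F = {delta}; L = {golf, juliet, sierra}; Z = {juliet, sierra}

From (2): golf ∉ Z.
(6) (exactly one): sierra ∈ Z.
(7): juliet matches sierra: juliet ∈ Z.
Suppose sierra ∈ F: no assignment then satisfies all the clues, so sierra ∉ F.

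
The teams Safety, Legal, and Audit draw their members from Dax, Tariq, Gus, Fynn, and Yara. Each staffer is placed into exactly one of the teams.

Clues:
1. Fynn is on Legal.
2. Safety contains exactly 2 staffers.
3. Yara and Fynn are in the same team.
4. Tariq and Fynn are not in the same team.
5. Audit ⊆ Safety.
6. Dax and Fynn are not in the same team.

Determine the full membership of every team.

From (1): Fynn ∈ Legal.
(3): Yara matches Fynn: Yara ∉ Safety.
(3): Yara matches Fynn: Yara ∈ Legal.
(4): Tariq ∉ Legal.
(6): Dax ∉ Legal.
Suppose Dax ∉ Safety: no assignment then satisfies all the clues, so Dax ∈ Safety.

Safety = {Dax, Tariq}; Legal = {Fynn, Gus, Yara}; Audit = {}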